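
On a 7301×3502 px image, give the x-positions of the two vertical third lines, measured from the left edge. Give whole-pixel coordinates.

7301 / 3 = 2433.67, so the vertical lines sit at one and two thirds of 7301.

x = 2434 px and x = 4867 px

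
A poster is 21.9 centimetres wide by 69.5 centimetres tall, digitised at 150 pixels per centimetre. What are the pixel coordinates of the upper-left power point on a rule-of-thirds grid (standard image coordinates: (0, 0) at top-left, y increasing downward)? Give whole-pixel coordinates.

In pixels the canvas is 21.9 × 150 = 3285 wide and 69.5 × 150 = 10425 tall.
The upper-left point is one-third across and one-third down:
x = 1 × 3285/3 ≈ 1095; y = 1 × 10425/3 ≈ 3475.

(1095, 3475)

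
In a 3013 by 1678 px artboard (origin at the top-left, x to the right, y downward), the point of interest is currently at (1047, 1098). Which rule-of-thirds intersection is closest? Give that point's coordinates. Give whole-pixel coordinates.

Third lines: x ∈ {1004, 2009}, y ∈ {559, 1119}.
1047 is closer to x = 1004; 1098 is closer to y = 1119.
So the nearest intersection is the lower-left power point.

x = 1004 px, y = 1119 px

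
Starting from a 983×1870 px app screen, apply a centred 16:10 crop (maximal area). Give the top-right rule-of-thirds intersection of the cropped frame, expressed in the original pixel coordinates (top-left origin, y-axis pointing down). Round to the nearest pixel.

983/1870 < 16/10, so the 16:10 crop keeps the full width 983 and trims height to 983 × 10/16 = 614.38 px.
Top offset = (1870 − 614.38)/2 = 627.81 px; left offset = 0.
Top-right is two-thirds across and one-third down within the crop:
x = 0.00 + 2 × 983.00/3 ≈ 655; y = 627.81 + 1 × 614.38/3 ≈ 833.

x = 655 px, y = 833 px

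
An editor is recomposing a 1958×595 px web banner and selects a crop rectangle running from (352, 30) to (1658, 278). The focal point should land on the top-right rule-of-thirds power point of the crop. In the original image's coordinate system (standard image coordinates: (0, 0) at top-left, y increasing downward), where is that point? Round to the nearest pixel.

(1223, 113)

Crop width = 1658 − 352 = 1306 px; one third is 435.33 px.
Crop height = 278 − 30 = 248 px; one third is 82.67 px.
The top-right point is two-thirds across and one-third down within the crop:
x = 352 + 2 × 435.33 ≈ 1223; y = 30 + 1 × 82.67 ≈ 113.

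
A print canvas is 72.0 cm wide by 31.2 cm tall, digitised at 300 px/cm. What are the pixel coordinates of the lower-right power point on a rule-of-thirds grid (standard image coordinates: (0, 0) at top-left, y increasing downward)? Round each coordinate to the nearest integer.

(14400, 6240)

In pixels the canvas is 72.0 × 300 = 21600 wide and 31.2 × 300 = 9360 tall.
The lower-right point is two-thirds across and two-thirds down:
x = 2 × 21600/3 ≈ 14400; y = 2 × 9360/3 ≈ 6240.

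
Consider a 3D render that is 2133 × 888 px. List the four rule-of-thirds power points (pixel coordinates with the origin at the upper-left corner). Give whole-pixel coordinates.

(711, 296), (1422, 296), (711, 592), (1422, 592)

One third of 2133 is 711; one third of 888 is 296.
Vertical third lines at x = 711 and x = 1422; horizontal third lines at y = 296 and y = 592.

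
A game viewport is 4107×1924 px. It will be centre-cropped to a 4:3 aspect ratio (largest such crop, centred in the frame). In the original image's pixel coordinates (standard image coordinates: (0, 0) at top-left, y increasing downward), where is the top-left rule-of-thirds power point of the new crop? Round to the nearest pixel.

4107/1924 > 4/3, so the 4:3 crop keeps the full height 1924 and trims width to 1924 × 4/3 = 2565.33 px.
Left offset = (4107 − 2565.33)/2 = 770.83 px; top offset = 0.
Top-left is one-third across and one-third down within the crop:
x = 770.83 + 1 × 2565.33/3 ≈ 1626; y = 0.00 + 1 × 1924.00/3 ≈ 641.

x = 1626 px, y = 641 px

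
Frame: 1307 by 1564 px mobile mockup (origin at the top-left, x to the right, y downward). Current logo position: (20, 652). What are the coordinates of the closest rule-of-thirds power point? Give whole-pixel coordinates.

Third lines: x ∈ {436, 871}, y ∈ {521, 1043}.
20 is closer to x = 436; 652 is closer to y = 521.
So the nearest intersection is the upper-left power point.

(436, 521)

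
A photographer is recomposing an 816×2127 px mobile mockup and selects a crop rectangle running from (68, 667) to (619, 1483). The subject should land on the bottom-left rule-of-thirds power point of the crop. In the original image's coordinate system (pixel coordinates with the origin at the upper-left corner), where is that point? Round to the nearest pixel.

Crop width = 619 − 68 = 551 px; one third is 183.67 px.
Crop height = 1483 − 667 = 816 px; one third is 272.00 px.
The bottom-left point is one-third across and two-thirds down within the crop:
x = 68 + 1 × 183.67 ≈ 252; y = 667 + 2 × 272.00 ≈ 1211.

(252, 1211)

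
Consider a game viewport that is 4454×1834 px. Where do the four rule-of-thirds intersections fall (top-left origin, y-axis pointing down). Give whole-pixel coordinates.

(1485, 611), (2969, 611), (1485, 1223), (2969, 1223)

One third of 4454 is 1484.67; one third of 1834 is 611.33.
Vertical third lines at x = 1485 and x = 2969; horizontal third lines at y = 611 and y = 1223.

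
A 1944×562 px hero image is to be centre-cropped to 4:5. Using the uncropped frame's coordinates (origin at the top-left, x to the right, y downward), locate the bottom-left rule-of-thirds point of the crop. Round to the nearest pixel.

1944/562 > 4/5, so the 4:5 crop keeps the full height 562 and trims width to 562 × 4/5 = 449.60 px.
Left offset = (1944 − 449.60)/2 = 747.20 px; top offset = 0.
Bottom-left is one-third across and two-thirds down within the crop:
x = 747.20 + 1 × 449.60/3 ≈ 897; y = 0.00 + 2 × 562.00/3 ≈ 375.

x = 897 px, y = 375 px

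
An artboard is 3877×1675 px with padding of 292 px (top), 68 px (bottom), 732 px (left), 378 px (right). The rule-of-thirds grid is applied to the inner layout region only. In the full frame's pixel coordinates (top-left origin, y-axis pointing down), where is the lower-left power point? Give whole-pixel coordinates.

x = 1654 px, y = 1169 px

Content width = 3877 − 732 − 378 = 2767 px; content height = 1675 − 292 − 68 = 1315 px.
Lower-left is one-third across and two-thirds down within the inner layout region.
x = 732 + 1 × 2767/3 = 732 + 922.33 ≈ 1654
y = 292 + 2 × 1315/3 = 292 + 876.67 ≈ 1169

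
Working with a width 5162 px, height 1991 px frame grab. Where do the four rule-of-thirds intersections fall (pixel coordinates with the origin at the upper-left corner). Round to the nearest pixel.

(1721, 664), (3441, 664), (1721, 1327), (3441, 1327)

One third of 5162 is 1720.67; one third of 1991 is 663.67.
Vertical third lines at x = 1721 and x = 3441; horizontal third lines at y = 664 and y = 1327.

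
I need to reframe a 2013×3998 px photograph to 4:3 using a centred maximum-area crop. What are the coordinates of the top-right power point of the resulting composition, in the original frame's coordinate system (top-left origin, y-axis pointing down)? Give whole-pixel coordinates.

x = 1342 px, y = 1747 px

2013/3998 < 4/3, so the 4:3 crop keeps the full width 2013 and trims height to 2013 × 3/4 = 1509.75 px.
Top offset = (3998 − 1509.75)/2 = 1244.12 px; left offset = 0.
Top-right is two-thirds across and one-third down within the crop:
x = 0.00 + 2 × 2013.00/3 ≈ 1342; y = 1244.12 + 1 × 1509.75/3 ≈ 1747.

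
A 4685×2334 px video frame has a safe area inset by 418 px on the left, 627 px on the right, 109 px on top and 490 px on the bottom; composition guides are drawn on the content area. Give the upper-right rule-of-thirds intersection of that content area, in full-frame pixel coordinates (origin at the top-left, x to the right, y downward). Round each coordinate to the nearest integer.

Content width = 4685 − 418 − 627 = 3640 px; content height = 2334 − 109 − 490 = 1735 px.
Upper-right is two-thirds across and one-third down within the content area.
x = 418 + 2 × 3640/3 = 418 + 2426.67 ≈ 2845
y = 109 + 1 × 1735/3 = 109 + 578.33 ≈ 687

x = 2845 px, y = 687 px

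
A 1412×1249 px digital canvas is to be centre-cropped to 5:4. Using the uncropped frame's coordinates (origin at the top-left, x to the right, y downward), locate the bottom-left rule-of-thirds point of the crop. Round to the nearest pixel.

x = 471 px, y = 813 px

1412/1249 < 5/4, so the 5:4 crop keeps the full width 1412 and trims height to 1412 × 4/5 = 1129.60 px.
Top offset = (1249 − 1129.60)/2 = 59.70 px; left offset = 0.
Bottom-left is one-third across and two-thirds down within the crop:
x = 0.00 + 1 × 1412.00/3 ≈ 471; y = 59.70 + 2 × 1129.60/3 ≈ 813.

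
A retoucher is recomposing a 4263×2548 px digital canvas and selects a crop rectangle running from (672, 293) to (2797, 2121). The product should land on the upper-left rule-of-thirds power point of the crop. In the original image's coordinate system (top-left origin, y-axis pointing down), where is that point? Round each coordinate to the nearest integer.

Crop width = 2797 − 672 = 2125 px; one third is 708.33 px.
Crop height = 2121 − 293 = 1828 px; one third is 609.33 px.
The upper-left point is one-third across and one-third down within the crop:
x = 672 + 1 × 708.33 ≈ 1380; y = 293 + 1 × 609.33 ≈ 902.

x = 1380 px, y = 902 px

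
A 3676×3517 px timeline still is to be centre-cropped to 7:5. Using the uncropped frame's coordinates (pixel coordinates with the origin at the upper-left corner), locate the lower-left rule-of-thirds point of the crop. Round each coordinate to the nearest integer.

(1225, 2196)

3676/3517 < 7/5, so the 7:5 crop keeps the full width 3676 and trims height to 3676 × 5/7 = 2625.71 px.
Top offset = (3517 − 2625.71)/2 = 445.64 px; left offset = 0.
Lower-left is one-third across and two-thirds down within the crop:
x = 0.00 + 1 × 3676.00/3 ≈ 1225; y = 445.64 + 2 × 2625.71/3 ≈ 2196.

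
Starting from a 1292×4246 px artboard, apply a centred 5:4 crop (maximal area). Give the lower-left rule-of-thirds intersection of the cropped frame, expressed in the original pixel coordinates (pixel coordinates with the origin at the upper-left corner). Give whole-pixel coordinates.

x = 431 px, y = 2295 px

1292/4246 < 5/4, so the 5:4 crop keeps the full width 1292 and trims height to 1292 × 4/5 = 1033.60 px.
Top offset = (4246 − 1033.60)/2 = 1606.20 px; left offset = 0.
Lower-left is one-third across and two-thirds down within the crop:
x = 0.00 + 1 × 1292.00/3 ≈ 431; y = 1606.20 + 2 × 1033.60/3 ≈ 2295.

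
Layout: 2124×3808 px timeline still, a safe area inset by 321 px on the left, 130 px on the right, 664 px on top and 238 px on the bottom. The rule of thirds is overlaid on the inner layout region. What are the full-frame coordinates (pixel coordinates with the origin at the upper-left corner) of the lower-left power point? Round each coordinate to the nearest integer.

x = 879 px, y = 2601 px

Content width = 2124 − 321 − 130 = 1673 px; content height = 3808 − 664 − 238 = 2906 px.
Lower-left is one-third across and two-thirds down within the inner layout region.
x = 321 + 1 × 1673/3 = 321 + 557.67 ≈ 879
y = 664 + 2 × 2906/3 = 664 + 1937.33 ≈ 2601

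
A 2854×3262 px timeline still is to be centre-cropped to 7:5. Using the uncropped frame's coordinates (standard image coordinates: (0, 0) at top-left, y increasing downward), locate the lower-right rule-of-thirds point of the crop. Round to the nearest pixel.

(1903, 1971)

2854/3262 < 7/5, so the 7:5 crop keeps the full width 2854 and trims height to 2854 × 5/7 = 2038.57 px.
Top offset = (3262 − 2038.57)/2 = 611.71 px; left offset = 0.
Lower-right is two-thirds across and two-thirds down within the crop:
x = 0.00 + 2 × 2854.00/3 ≈ 1903; y = 611.71 + 2 × 2038.57/3 ≈ 1971.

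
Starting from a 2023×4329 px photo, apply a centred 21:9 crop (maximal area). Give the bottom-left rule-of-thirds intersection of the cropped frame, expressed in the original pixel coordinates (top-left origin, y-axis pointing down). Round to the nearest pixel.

2023/4329 < 21/9, so the 21:9 crop keeps the full width 2023 and trims height to 2023 × 9/21 = 867.00 px.
Top offset = (4329 − 867.00)/2 = 1731.00 px; left offset = 0.
Bottom-left is one-third across and two-thirds down within the crop:
x = 0.00 + 1 × 2023.00/3 ≈ 674; y = 1731.00 + 2 × 867.00/3 ≈ 2309.

(674, 2309)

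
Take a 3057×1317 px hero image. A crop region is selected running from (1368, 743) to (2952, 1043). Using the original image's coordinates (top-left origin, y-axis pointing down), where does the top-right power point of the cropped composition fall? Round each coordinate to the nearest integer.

(2424, 843)

Crop width = 2952 − 1368 = 1584 px; one third is 528.00 px.
Crop height = 1043 − 743 = 300 px; one third is 100.00 px.
The top-right point is two-thirds across and one-third down within the crop:
x = 1368 + 2 × 528.00 ≈ 2424; y = 743 + 1 × 100.00 ≈ 843.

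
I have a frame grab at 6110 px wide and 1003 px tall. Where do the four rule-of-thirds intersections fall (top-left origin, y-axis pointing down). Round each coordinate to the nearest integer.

(2037, 334), (4073, 334), (2037, 669), (4073, 669)

One third of 6110 is 2036.67; one third of 1003 is 334.33.
Vertical third lines at x = 2037 and x = 4073; horizontal third lines at y = 334 and y = 669.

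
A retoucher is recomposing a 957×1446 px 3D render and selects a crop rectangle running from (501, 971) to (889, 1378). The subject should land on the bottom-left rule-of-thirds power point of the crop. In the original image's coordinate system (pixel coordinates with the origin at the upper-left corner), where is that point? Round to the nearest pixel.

Crop width = 889 − 501 = 388 px; one third is 129.33 px.
Crop height = 1378 − 971 = 407 px; one third is 135.67 px.
The bottom-left point is one-third across and two-thirds down within the crop:
x = 501 + 1 × 129.33 ≈ 630; y = 971 + 2 × 135.67 ≈ 1242.

(630, 1242)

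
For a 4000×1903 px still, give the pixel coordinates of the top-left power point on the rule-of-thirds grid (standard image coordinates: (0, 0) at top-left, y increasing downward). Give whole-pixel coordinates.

(1333, 634)

The top-left point sits one-third of the way across and one-third of the way down.
x = 1 × 4000/3 ≈ 1333; y = 1 × 1903/3 ≈ 634.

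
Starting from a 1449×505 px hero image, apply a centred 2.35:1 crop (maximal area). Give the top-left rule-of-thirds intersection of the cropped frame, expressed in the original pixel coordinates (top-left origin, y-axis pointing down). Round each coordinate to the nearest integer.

1449/505 > 2.35/1, so the 2.35:1 crop keeps the full height 505 and trims width to 505 × 2.35/1 = 1186.75 px.
Left offset = (1449 − 1186.75)/2 = 131.12 px; top offset = 0.
Top-left is one-third across and one-third down within the crop:
x = 131.12 + 1 × 1186.75/3 ≈ 527; y = 0.00 + 1 × 505.00/3 ≈ 168.

x = 527 px, y = 168 px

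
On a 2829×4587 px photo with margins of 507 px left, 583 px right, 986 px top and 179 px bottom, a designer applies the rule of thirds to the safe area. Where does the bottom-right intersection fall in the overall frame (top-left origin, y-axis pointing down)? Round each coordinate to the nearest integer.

Content width = 2829 − 507 − 583 = 1739 px; content height = 4587 − 986 − 179 = 3422 px.
Bottom-right is two-thirds across and two-thirds down within the safe area.
x = 507 + 2 × 1739/3 = 507 + 1159.33 ≈ 1666
y = 986 + 2 × 3422/3 = 986 + 2281.33 ≈ 3267

x = 1666 px, y = 3267 px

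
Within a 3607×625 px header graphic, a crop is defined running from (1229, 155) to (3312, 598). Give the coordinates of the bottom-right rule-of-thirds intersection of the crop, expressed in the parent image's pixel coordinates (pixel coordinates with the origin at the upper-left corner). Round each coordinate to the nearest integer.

Crop width = 3312 − 1229 = 2083 px; one third is 694.33 px.
Crop height = 598 − 155 = 443 px; one third is 147.67 px.
The bottom-right point is two-thirds across and two-thirds down within the crop:
x = 1229 + 2 × 694.33 ≈ 2618; y = 155 + 2 × 147.67 ≈ 450.

x = 2618 px, y = 450 px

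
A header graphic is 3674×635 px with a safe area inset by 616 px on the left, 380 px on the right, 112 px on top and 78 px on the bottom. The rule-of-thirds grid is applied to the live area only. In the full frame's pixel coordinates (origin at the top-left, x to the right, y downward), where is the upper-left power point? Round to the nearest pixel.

Content width = 3674 − 616 − 380 = 2678 px; content height = 635 − 112 − 78 = 445 px.
Upper-left is one-third across and one-third down within the live area.
x = 616 + 1 × 2678/3 = 616 + 892.67 ≈ 1509
y = 112 + 1 × 445/3 = 112 + 148.33 ≈ 260

(1509, 260)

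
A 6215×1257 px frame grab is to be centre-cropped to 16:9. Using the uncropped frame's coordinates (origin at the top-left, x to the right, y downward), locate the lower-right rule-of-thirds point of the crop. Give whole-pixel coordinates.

x = 3480 px, y = 838 px

6215/1257 > 16/9, so the 16:9 crop keeps the full height 1257 and trims width to 1257 × 16/9 = 2234.67 px.
Left offset = (6215 − 2234.67)/2 = 1990.17 px; top offset = 0.
Lower-right is two-thirds across and two-thirds down within the crop:
x = 1990.17 + 2 × 2234.67/3 ≈ 3480; y = 0.00 + 2 × 1257.00/3 ≈ 838.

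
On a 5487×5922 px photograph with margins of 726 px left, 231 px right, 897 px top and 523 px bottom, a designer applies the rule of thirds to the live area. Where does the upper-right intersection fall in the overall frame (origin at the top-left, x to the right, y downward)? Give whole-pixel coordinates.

Content width = 5487 − 726 − 231 = 4530 px; content height = 5922 − 897 − 523 = 4502 px.
Upper-right is two-thirds across and one-third down within the live area.
x = 726 + 2 × 4530/3 = 726 + 3020.00 ≈ 3746
y = 897 + 1 × 4502/3 = 897 + 1500.67 ≈ 2398

(3746, 2398)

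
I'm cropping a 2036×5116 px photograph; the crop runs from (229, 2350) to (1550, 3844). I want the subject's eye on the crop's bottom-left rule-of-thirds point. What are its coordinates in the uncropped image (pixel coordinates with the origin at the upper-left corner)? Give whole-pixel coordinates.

Crop width = 1550 − 229 = 1321 px; one third is 440.33 px.
Crop height = 3844 − 2350 = 1494 px; one third is 498.00 px.
The bottom-left point is one-third across and two-thirds down within the crop:
x = 229 + 1 × 440.33 ≈ 669; y = 2350 + 2 × 498.00 ≈ 3346.

x = 669 px, y = 3346 px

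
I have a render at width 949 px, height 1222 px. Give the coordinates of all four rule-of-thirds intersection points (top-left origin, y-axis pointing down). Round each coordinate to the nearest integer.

(316, 407), (633, 407), (316, 815), (633, 815)

One third of 949 is 316.33; one third of 1222 is 407.33.
Vertical third lines at x = 316 and x = 633; horizontal third lines at y = 407 and y = 815.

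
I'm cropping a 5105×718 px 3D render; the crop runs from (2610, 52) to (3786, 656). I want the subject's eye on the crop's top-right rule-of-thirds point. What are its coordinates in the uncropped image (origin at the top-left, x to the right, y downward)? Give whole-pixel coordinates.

(3394, 253)

Crop width = 3786 − 2610 = 1176 px; one third is 392.00 px.
Crop height = 656 − 52 = 604 px; one third is 201.33 px.
The top-right point is two-thirds across and one-third down within the crop:
x = 2610 + 2 × 392.00 ≈ 3394; y = 52 + 1 × 201.33 ≈ 253.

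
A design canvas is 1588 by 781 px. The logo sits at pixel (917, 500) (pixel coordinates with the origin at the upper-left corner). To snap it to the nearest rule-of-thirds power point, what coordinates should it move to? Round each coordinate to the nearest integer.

(1059, 521)

Third lines: x ∈ {529, 1059}, y ∈ {260, 521}.
917 is closer to x = 1059; 500 is closer to y = 521.
So the nearest intersection is the lower-right power point.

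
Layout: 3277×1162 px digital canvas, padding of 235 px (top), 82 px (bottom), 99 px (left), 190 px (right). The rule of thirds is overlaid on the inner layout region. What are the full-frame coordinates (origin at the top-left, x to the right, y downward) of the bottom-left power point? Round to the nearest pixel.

(1095, 798)

Content width = 3277 − 99 − 190 = 2988 px; content height = 1162 − 235 − 82 = 845 px.
Bottom-left is one-third across and two-thirds down within the inner layout region.
x = 99 + 1 × 2988/3 = 99 + 996.00 ≈ 1095
y = 235 + 2 × 845/3 = 235 + 563.33 ≈ 798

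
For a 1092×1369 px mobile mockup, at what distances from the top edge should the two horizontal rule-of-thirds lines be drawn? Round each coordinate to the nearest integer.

y = 456 px and y = 913 px

1369 / 3 = 456.33, so the horizontal lines sit at one and two thirds of 1369.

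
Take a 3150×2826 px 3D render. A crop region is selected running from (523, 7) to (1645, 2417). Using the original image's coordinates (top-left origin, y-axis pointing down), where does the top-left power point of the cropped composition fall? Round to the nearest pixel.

(897, 810)

Crop width = 1645 − 523 = 1122 px; one third is 374.00 px.
Crop height = 2417 − 7 = 2410 px; one third is 803.33 px.
The top-left point is one-third across and one-third down within the crop:
x = 523 + 1 × 374.00 ≈ 897; y = 7 + 1 × 803.33 ≈ 810.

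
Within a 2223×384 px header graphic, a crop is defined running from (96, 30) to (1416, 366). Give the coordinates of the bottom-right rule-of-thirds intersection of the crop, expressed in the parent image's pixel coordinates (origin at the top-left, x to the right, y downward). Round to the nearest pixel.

(976, 254)

Crop width = 1416 − 96 = 1320 px; one third is 440.00 px.
Crop height = 366 − 30 = 336 px; one third is 112.00 px.
The bottom-right point is two-thirds across and two-thirds down within the crop:
x = 96 + 2 × 440.00 ≈ 976; y = 30 + 2 × 112.00 ≈ 254.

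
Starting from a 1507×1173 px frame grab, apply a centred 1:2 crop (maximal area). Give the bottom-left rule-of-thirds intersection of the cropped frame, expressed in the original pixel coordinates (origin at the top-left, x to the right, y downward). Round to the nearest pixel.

1507/1173 > 1/2, so the 1:2 crop keeps the full height 1173 and trims width to 1173 × 1/2 = 586.50 px.
Left offset = (1507 − 586.50)/2 = 460.25 px; top offset = 0.
Bottom-left is one-third across and two-thirds down within the crop:
x = 460.25 + 1 × 586.50/3 ≈ 656; y = 0.00 + 2 × 1173.00/3 ≈ 782.

x = 656 px, y = 782 px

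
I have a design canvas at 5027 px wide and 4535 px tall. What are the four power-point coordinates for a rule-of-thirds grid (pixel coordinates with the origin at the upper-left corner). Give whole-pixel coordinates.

One third of 5027 is 1675.67; one third of 4535 is 1511.67.
Vertical third lines at x = 1676 and x = 3351; horizontal third lines at y = 1512 and y = 3023.

(1676, 1512), (3351, 1512), (1676, 3023), (3351, 3023)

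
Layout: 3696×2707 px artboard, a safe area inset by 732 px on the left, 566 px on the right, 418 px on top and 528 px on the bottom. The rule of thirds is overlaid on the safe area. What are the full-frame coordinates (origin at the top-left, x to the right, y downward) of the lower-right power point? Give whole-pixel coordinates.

(2331, 1592)

Content width = 3696 − 732 − 566 = 2398 px; content height = 2707 − 418 − 528 = 1761 px.
Lower-right is two-thirds across and two-thirds down within the safe area.
x = 732 + 2 × 2398/3 = 732 + 1598.67 ≈ 2331
y = 418 + 2 × 1761/3 = 418 + 1174.00 ≈ 1592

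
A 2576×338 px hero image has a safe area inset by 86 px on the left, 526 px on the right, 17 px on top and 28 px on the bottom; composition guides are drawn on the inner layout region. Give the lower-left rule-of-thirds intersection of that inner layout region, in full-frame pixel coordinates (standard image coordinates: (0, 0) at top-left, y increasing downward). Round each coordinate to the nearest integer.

Content width = 2576 − 86 − 526 = 1964 px; content height = 338 − 17 − 28 = 293 px.
Lower-left is one-third across and two-thirds down within the inner layout region.
x = 86 + 1 × 1964/3 = 86 + 654.67 ≈ 741
y = 17 + 2 × 293/3 = 17 + 195.33 ≈ 212

x = 741 px, y = 212 px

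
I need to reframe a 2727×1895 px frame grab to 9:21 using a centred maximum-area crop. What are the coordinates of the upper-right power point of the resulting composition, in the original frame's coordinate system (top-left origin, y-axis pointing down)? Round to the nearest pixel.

2727/1895 > 9/21, so the 9:21 crop keeps the full height 1895 and trims width to 1895 × 9/21 = 812.14 px.
Left offset = (2727 − 812.14)/2 = 957.43 px; top offset = 0.
Upper-right is two-thirds across and one-third down within the crop:
x = 957.43 + 2 × 812.14/3 ≈ 1499; y = 0.00 + 1 × 1895.00/3 ≈ 632.

x = 1499 px, y = 632 px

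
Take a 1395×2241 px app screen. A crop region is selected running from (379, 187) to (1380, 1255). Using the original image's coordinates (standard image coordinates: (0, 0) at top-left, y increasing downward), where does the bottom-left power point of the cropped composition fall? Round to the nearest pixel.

(713, 899)

Crop width = 1380 − 379 = 1001 px; one third is 333.67 px.
Crop height = 1255 − 187 = 1068 px; one third is 356.00 px.
The bottom-left point is one-third across and two-thirds down within the crop:
x = 379 + 1 × 333.67 ≈ 713; y = 187 + 2 × 356.00 ≈ 899.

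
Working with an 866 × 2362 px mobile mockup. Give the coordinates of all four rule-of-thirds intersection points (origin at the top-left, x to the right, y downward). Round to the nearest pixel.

(289, 787), (577, 787), (289, 1575), (577, 1575)

One third of 866 is 288.67; one third of 2362 is 787.33.
Vertical third lines at x = 289 and x = 577; horizontal third lines at y = 787 and y = 1575.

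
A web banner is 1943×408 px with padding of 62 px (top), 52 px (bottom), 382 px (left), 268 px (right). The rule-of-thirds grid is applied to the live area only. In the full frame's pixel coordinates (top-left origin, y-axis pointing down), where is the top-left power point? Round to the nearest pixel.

Content width = 1943 − 382 − 268 = 1293 px; content height = 408 − 62 − 52 = 294 px.
Top-left is one-third across and one-third down within the live area.
x = 382 + 1 × 1293/3 = 382 + 431.00 ≈ 813
y = 62 + 1 × 294/3 = 62 + 98.00 ≈ 160

x = 813 px, y = 160 px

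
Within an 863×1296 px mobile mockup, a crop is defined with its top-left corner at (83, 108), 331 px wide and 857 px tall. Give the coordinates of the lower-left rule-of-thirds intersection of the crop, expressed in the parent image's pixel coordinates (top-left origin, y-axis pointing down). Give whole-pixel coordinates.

One third of the crop width 331 is 110.33 px.
One third of the crop height 857 is 285.67 px.
The lower-left point is one-third across and two-thirds down within the crop:
x = 83 + 1 × 110.33 ≈ 193; y = 108 + 2 × 285.67 ≈ 679.

x = 193 px, y = 679 px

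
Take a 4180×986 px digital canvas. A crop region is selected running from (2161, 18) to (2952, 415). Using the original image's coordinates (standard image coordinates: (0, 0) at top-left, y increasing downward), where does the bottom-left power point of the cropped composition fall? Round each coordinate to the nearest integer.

x = 2425 px, y = 283 px

Crop width = 2952 − 2161 = 791 px; one third is 263.67 px.
Crop height = 415 − 18 = 397 px; one third is 132.33 px.
The bottom-left point is one-third across and two-thirds down within the crop:
x = 2161 + 1 × 263.67 ≈ 2425; y = 18 + 2 × 132.33 ≈ 283.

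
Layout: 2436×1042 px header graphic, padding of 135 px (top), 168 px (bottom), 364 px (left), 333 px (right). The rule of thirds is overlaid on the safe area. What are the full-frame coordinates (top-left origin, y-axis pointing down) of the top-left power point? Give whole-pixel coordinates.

(944, 381)

Content width = 2436 − 364 − 333 = 1739 px; content height = 1042 − 135 − 168 = 739 px.
Top-left is one-third across and one-third down within the safe area.
x = 364 + 1 × 1739/3 = 364 + 579.67 ≈ 944
y = 135 + 1 × 739/3 = 135 + 246.33 ≈ 381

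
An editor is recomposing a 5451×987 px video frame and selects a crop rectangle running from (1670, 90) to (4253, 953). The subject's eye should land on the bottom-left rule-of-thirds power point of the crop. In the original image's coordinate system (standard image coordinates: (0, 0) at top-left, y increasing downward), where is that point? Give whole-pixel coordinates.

(2531, 665)

Crop width = 4253 − 1670 = 2583 px; one third is 861.00 px.
Crop height = 953 − 90 = 863 px; one third is 287.67 px.
The bottom-left point is one-third across and two-thirds down within the crop:
x = 1670 + 1 × 861.00 ≈ 2531; y = 90 + 2 × 287.67 ≈ 665.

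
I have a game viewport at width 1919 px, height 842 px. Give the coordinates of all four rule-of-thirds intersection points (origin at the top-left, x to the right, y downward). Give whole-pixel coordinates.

One third of 1919 is 639.67; one third of 842 is 280.67.
Vertical third lines at x = 640 and x = 1279; horizontal third lines at y = 281 and y = 561.

(640, 281), (1279, 281), (640, 561), (1279, 561)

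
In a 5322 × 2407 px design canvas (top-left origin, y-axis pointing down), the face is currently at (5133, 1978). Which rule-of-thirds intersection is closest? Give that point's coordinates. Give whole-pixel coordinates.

Third lines: x ∈ {1774, 3548}, y ∈ {802, 1605}.
5133 is closer to x = 3548; 1978 is closer to y = 1605.
So the nearest intersection is the lower-right power point.

(3548, 1605)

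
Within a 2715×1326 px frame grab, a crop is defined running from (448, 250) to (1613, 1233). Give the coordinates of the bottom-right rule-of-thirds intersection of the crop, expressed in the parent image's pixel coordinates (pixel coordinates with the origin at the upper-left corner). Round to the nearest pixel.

Crop width = 1613 − 448 = 1165 px; one third is 388.33 px.
Crop height = 1233 − 250 = 983 px; one third is 327.67 px.
The bottom-right point is two-thirds across and two-thirds down within the crop:
x = 448 + 2 × 388.33 ≈ 1225; y = 250 + 2 × 327.67 ≈ 905.

(1225, 905)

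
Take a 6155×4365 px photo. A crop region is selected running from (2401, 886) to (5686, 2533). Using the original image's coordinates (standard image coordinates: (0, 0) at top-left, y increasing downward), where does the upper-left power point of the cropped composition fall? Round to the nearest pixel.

x = 3496 px, y = 1435 px

Crop width = 5686 − 2401 = 3285 px; one third is 1095.00 px.
Crop height = 2533 − 886 = 1647 px; one third is 549.00 px.
The upper-left point is one-third across and one-third down within the crop:
x = 2401 + 1 × 1095.00 ≈ 3496; y = 886 + 1 × 549.00 ≈ 1435.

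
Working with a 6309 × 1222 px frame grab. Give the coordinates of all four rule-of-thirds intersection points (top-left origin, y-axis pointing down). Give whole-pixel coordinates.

(2103, 407), (4206, 407), (2103, 815), (4206, 815)

One third of 6309 is 2103; one third of 1222 is 407.33.
Vertical third lines at x = 2103 and x = 4206; horizontal third lines at y = 407 and y = 815.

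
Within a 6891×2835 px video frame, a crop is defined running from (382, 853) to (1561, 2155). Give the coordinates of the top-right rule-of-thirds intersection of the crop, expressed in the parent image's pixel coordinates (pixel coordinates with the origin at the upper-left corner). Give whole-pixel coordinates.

Crop width = 1561 − 382 = 1179 px; one third is 393.00 px.
Crop height = 2155 − 853 = 1302 px; one third is 434.00 px.
The top-right point is two-thirds across and one-third down within the crop:
x = 382 + 2 × 393.00 ≈ 1168; y = 853 + 1 × 434.00 ≈ 1287.

(1168, 1287)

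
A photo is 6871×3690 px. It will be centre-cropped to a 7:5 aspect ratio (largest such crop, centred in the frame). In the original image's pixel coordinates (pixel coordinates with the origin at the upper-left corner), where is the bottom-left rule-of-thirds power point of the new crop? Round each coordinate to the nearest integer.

x = 2575 px, y = 2460 px

6871/3690 > 7/5, so the 7:5 crop keeps the full height 3690 and trims width to 3690 × 7/5 = 5166.00 px.
Left offset = (6871 − 5166.00)/2 = 852.50 px; top offset = 0.
Bottom-left is one-third across and two-thirds down within the crop:
x = 852.50 + 1 × 5166.00/3 ≈ 2575; y = 0.00 + 2 × 3690.00/3 ≈ 2460.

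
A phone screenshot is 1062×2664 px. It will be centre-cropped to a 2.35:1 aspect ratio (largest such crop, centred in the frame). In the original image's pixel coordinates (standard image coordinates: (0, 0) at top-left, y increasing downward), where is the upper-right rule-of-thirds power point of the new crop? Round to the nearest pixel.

1062/2664 < 2.35/1, so the 2.35:1 crop keeps the full width 1062 and trims height to 1062 × 1/2.35 = 451.91 px.
Top offset = (2664 − 451.91)/2 = 1106.04 px; left offset = 0.
Upper-right is two-thirds across and one-third down within the crop:
x = 0.00 + 2 × 1062.00/3 ≈ 708; y = 1106.04 + 1 × 451.91/3 ≈ 1257.

x = 708 px, y = 1257 px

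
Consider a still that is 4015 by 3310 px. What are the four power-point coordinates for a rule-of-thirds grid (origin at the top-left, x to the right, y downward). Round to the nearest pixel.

One third of 4015 is 1338.33; one third of 3310 is 1103.33.
Vertical third lines at x = 1338 and x = 2677; horizontal third lines at y = 1103 and y = 2207.

(1338, 1103), (2677, 1103), (1338, 2207), (2677, 2207)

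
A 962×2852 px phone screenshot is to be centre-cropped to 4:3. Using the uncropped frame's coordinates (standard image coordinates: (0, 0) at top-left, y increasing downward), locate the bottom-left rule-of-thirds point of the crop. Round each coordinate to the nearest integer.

962/2852 < 4/3, so the 4:3 crop keeps the full width 962 and trims height to 962 × 3/4 = 721.50 px.
Top offset = (2852 − 721.50)/2 = 1065.25 px; left offset = 0.
Bottom-left is one-third across and two-thirds down within the crop:
x = 0.00 + 1 × 962.00/3 ≈ 321; y = 1065.25 + 2 × 721.50/3 ≈ 1546.

(321, 1546)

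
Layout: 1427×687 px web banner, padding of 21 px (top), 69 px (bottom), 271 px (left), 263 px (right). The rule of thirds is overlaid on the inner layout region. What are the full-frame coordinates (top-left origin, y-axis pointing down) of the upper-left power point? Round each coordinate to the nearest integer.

Content width = 1427 − 271 − 263 = 893 px; content height = 687 − 21 − 69 = 597 px.
Upper-left is one-third across and one-third down within the inner layout region.
x = 271 + 1 × 893/3 = 271 + 297.67 ≈ 569
y = 21 + 1 × 597/3 = 21 + 199.00 ≈ 220

(569, 220)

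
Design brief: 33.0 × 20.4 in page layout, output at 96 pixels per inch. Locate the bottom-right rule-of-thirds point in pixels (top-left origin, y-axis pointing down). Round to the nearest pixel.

(2112, 1306)

In pixels the canvas is 33.0 × 96 = 3168 wide and 20.4 × 96 = 1958.4 tall.
The bottom-right point is two-thirds across and two-thirds down:
x = 2 × 3168/3 ≈ 2112; y = 2 × 1958.4/3 ≈ 1306.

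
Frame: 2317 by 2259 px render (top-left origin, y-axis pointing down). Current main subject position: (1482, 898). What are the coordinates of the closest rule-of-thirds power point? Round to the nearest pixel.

Third lines: x ∈ {772, 1545}, y ∈ {753, 1506}.
1482 is closer to x = 1545; 898 is closer to y = 753.
So the nearest intersection is the upper-right power point.

(1545, 753)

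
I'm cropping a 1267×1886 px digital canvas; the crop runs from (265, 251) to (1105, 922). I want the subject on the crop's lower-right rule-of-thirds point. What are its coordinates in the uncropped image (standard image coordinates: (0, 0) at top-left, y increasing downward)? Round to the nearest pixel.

Crop width = 1105 − 265 = 840 px; one third is 280.00 px.
Crop height = 922 − 251 = 671 px; one third is 223.67 px.
The lower-right point is two-thirds across and two-thirds down within the crop:
x = 265 + 2 × 280.00 ≈ 825; y = 251 + 2 × 223.67 ≈ 698.

x = 825 px, y = 698 px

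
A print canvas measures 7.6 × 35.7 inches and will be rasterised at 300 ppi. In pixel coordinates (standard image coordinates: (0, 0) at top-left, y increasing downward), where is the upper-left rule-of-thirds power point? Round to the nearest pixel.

In pixels the canvas is 7.6 × 300 = 2280 wide and 35.7 × 300 = 10710 tall.
The upper-left point is one-third across and one-third down:
x = 1 × 2280/3 ≈ 760; y = 1 × 10710/3 ≈ 3570.

x = 760 px, y = 3570 px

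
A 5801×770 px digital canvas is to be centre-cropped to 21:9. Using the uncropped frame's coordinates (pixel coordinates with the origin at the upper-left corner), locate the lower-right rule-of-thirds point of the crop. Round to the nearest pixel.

(3200, 513)

5801/770 > 21/9, so the 21:9 crop keeps the full height 770 and trims width to 770 × 21/9 = 1796.67 px.
Left offset = (5801 − 1796.67)/2 = 2002.17 px; top offset = 0.
Lower-right is two-thirds across and two-thirds down within the crop:
x = 2002.17 + 2 × 1796.67/3 ≈ 3200; y = 0.00 + 2 × 770.00/3 ≈ 513.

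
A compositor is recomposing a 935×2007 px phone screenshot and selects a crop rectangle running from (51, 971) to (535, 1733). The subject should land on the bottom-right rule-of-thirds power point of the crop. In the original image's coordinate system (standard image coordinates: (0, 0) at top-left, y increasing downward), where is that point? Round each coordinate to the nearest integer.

(374, 1479)

Crop width = 535 − 51 = 484 px; one third is 161.33 px.
Crop height = 1733 − 971 = 762 px; one third is 254.00 px.
The bottom-right point is two-thirds across and two-thirds down within the crop:
x = 51 + 2 × 161.33 ≈ 374; y = 971 + 2 × 254.00 ≈ 1479.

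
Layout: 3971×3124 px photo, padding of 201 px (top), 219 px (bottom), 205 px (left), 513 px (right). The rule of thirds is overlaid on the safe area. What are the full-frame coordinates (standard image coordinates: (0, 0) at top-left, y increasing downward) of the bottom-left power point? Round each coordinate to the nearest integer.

(1289, 2004)

Content width = 3971 − 205 − 513 = 3253 px; content height = 3124 − 201 − 219 = 2704 px.
Bottom-left is one-third across and two-thirds down within the safe area.
x = 205 + 1 × 3253/3 = 205 + 1084.33 ≈ 1289
y = 201 + 2 × 2704/3 = 201 + 1802.67 ≈ 2004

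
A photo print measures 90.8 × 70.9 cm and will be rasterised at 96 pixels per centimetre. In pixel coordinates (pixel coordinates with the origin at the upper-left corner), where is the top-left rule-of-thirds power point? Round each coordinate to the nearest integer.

In pixels the canvas is 90.8 × 96 = 8716.8 wide and 70.9 × 96 = 6806.4 tall.
The top-left point is one-third across and one-third down:
x = 1 × 8716.8/3 ≈ 2906; y = 1 × 6806.4/3 ≈ 2269.

(2906, 2269)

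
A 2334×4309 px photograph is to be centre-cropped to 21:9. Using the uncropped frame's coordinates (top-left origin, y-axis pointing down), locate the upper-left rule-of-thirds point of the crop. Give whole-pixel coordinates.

2334/4309 < 21/9, so the 21:9 crop keeps the full width 2334 and trims height to 2334 × 9/21 = 1000.29 px.
Top offset = (4309 − 1000.29)/2 = 1654.36 px; left offset = 0.
Upper-left is one-third across and one-third down within the crop:
x = 0.00 + 1 × 2334.00/3 ≈ 778; y = 1654.36 + 1 × 1000.29/3 ≈ 1988.

x = 778 px, y = 1988 px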